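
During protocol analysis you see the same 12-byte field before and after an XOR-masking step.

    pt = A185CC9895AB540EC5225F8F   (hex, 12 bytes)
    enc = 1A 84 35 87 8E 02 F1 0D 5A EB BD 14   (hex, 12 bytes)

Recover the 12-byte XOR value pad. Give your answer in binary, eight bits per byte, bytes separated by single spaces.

Since enc = pt ⊕ pad, XORing both sides with pt gives pad = pt ⊕ enc.
10100001 ⊕ 00011010 = 10111011
10000101 ⊕ 10000100 = 00000001
11001100 ⊕ 00110101 = 11111001
10011000 ⊕ 10000111 = 00011111
10010101 ⊕ 10001110 = 00011011
10101011 ⊕ 00000010 = 10101001
01010100 ⊕ 11110001 = 10100101
00001110 ⊕ 00001101 = 00000011
11000101 ⊕ 01011010 = 10011111
00100010 ⊕ 11101011 = 11001001
01011111 ⊕ 10111101 = 11100010
10001111 ⊕ 00010100 = 10011011

10111011 00000001 11111001 00011111 00011011 10101001 10100101 00000011 10011111 11001001 11100010 10011011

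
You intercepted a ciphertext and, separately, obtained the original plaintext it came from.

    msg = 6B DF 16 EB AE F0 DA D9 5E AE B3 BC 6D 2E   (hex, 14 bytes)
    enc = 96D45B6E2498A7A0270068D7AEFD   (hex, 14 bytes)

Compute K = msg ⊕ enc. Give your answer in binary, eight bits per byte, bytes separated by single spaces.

11111101 00001011 01001101 10000101 10001010 01101000 01111101 01111001 01111001 10101110 11011011 01101011 11000011 11010011

Since enc = msg ⊕ K, XORing both sides with msg gives K = msg ⊕ enc.
6b XOR 96 = fd
df XOR d4 = 0b
16 XOR 5b = 4d
eb XOR 6e = 85
ae XOR 24 = 8a
f0 XOR 98 = 68
da XOR a7 = 7d
d9 XOR a0 = 79
5e XOR 27 = 79
ae XOR 00 = ae
b3 XOR 68 = db
bc XOR d7 = 6b
6d XOR ae = c3
2e XOR fd = d3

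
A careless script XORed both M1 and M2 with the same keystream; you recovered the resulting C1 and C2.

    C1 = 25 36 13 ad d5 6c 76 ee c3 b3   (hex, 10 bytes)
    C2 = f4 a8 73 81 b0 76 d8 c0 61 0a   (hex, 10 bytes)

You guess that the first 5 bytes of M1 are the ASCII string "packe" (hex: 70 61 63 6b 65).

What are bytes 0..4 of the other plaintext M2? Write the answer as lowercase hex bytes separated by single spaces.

First, C1 ⊕ C2 = (M1 ⊕ K) ⊕ (M2 ⊕ K) = M1 ⊕ M2, so the key drops out. Then M2 = (M1 ⊕ M2) ⊕ M1 over the first 5 bytes.
byte 0: (25 ⊕ f4) ⊕ 70 = d1 ⊕ 70 = a1
byte 1: (36 ⊕ a8) ⊕ 61 = 9e ⊕ 61 = ff
byte 2: (13 ⊕ 73) ⊕ 63 = 60 ⊕ 63 = 03
byte 3: (ad ⊕ 81) ⊕ 6b = 2c ⊕ 6b = 47
byte 4: (d5 ⊕ b0) ⊕ 65 = 65 ⊕ 65 = 00

a1 ff 03 47 00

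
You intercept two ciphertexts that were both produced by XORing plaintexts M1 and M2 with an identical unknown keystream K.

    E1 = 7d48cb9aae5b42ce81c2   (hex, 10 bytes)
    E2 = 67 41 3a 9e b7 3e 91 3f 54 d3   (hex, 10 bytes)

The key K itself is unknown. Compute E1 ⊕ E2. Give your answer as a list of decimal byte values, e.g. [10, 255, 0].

E1 ⊕ E2 = (M1 ⊕ K) ⊕ (M2 ⊕ K) = M1 ⊕ M2 — the shared key cancels under XOR.
01111101 ^ 01100111 = 00011010
01001000 ^ 01000001 = 00001001
11001011 ^ 00111010 = 11110001
10011010 ^ 10011110 = 00000100
10101110 ^ 10110111 = 00011001
01011011 ^ 00111110 = 01100101
01000010 ^ 10010001 = 11010011
11001110 ^ 00111111 = 11110001
10000001 ^ 01010100 = 11010101
11000010 ^ 11010011 = 00010001

[26, 9, 241, 4, 25, 101, 211, 241, 213, 17]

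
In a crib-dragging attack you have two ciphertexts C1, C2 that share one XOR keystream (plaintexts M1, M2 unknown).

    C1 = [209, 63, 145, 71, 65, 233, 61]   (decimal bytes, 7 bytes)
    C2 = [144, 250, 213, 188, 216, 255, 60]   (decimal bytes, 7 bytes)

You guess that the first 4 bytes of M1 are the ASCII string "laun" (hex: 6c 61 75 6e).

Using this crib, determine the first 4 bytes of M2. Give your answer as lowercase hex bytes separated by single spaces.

First, C1 ⊕ C2 = (M1 ⊕ K) ⊕ (M2 ⊕ K) = M1 ⊕ M2, so the key drops out. Then M2 = (M1 ⊕ M2) ⊕ M1 over the first 4 bytes.
byte 0: (d1 ⊕ 90) ⊕ 6c = 41 ⊕ 6c = 2d
byte 1: (3f ⊕ fa) ⊕ 61 = c5 ⊕ 61 = a4
byte 2: (91 ⊕ d5) ⊕ 75 = 44 ⊕ 75 = 31
byte 3: (47 ⊕ bc) ⊕ 6e = fb ⊕ 6e = 95

2d a4 31 95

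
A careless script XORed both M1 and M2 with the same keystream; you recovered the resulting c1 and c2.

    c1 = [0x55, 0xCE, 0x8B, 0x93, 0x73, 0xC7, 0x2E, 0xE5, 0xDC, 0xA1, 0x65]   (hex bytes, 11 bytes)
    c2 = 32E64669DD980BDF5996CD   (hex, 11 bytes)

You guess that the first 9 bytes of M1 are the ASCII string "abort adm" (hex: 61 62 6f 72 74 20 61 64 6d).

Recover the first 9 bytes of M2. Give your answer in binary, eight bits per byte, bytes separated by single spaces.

First, c1 ⊕ c2 = (M1 ⊕ K) ⊕ (M2 ⊕ K) = M1 ⊕ M2, so the key drops out. Then M2 = (M1 ⊕ M2) ⊕ M1 over the first 9 bytes.
byte 0: (55 xor 32) xor 61 = 67 xor 61 = 06
byte 1: (ce xor e6) xor 62 = 28 xor 62 = 4a
byte 2: (8b xor 46) xor 6f = cd xor 6f = a2
byte 3: (93 xor 69) xor 72 = fa xor 72 = 88
byte 4: (73 xor dd) xor 74 = ae xor 74 = da
byte 5: (c7 xor 98) xor 20 = 5f xor 20 = 7f
byte 6: (2e xor 0b) xor 61 = 25 xor 61 = 44
byte 7: (e5 xor df) xor 64 = 3a xor 64 = 5e
byte 8: (dc xor 59) xor 6d = 85 xor 6d = e8

00000110 01001010 10100010 10001000 11011010 01111111 01000100 01011110 11101000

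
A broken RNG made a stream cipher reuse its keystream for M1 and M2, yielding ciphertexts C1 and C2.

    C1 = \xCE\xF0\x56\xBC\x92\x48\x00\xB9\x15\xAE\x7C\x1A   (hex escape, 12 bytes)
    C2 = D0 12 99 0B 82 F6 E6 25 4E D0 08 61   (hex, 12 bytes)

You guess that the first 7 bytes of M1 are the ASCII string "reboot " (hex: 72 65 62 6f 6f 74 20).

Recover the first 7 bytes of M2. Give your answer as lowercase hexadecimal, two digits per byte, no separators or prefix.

First, C1 ⊕ C2 = (M1 ⊕ K) ⊕ (M2 ⊕ K) = M1 ⊕ M2, so the key drops out. Then M2 = (M1 ⊕ M2) ⊕ M1 over the first 7 bytes.
byte 0: (ce ^ d0) ^ 72 = 1e ^ 72 = 6c
byte 1: (f0 ^ 12) ^ 65 = e2 ^ 65 = 87
byte 2: (56 ^ 99) ^ 62 = cf ^ 62 = ad
byte 3: (bc ^ 0b) ^ 6f = b7 ^ 6f = d8
byte 4: (92 ^ 82) ^ 6f = 10 ^ 6f = 7f
byte 5: (48 ^ f6) ^ 74 = be ^ 74 = ca
byte 6: (00 ^ e6) ^ 20 = e6 ^ 20 = c6

6c87add87fcac6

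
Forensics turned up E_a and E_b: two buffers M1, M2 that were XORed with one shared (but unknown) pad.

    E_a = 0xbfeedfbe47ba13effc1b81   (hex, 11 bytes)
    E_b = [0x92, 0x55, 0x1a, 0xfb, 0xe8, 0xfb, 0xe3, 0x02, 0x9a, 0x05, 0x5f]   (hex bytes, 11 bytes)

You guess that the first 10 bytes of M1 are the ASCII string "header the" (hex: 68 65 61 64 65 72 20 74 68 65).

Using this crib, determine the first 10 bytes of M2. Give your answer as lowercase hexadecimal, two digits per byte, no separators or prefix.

45dea421ca33d0990e7b

First, E_a ⊕ E_b = (M1 ⊕ K) ⊕ (M2 ⊕ K) = M1 ⊕ M2, so the key drops out. Then M2 = (M1 ⊕ M2) ⊕ M1 over the first 10 bytes.
byte 0: (bf ⊕ 92) ⊕ 68 = 2d ⊕ 68 = 45
byte 1: (ee ⊕ 55) ⊕ 65 = bb ⊕ 65 = de
byte 2: (df ⊕ 1a) ⊕ 61 = c5 ⊕ 61 = a4
byte 3: (be ⊕ fb) ⊕ 64 = 45 ⊕ 64 = 21
byte 4: (47 ⊕ e8) ⊕ 65 = af ⊕ 65 = ca
byte 5: (ba ⊕ fb) ⊕ 72 = 41 ⊕ 72 = 33
byte 6: (13 ⊕ e3) ⊕ 20 = f0 ⊕ 20 = d0
byte 7: (ef ⊕ 02) ⊕ 74 = ed ⊕ 74 = 99
byte 8: (fc ⊕ 9a) ⊕ 68 = 66 ⊕ 68 = 0e
byte 9: (1b ⊕ 05) ⊕ 65 = 1e ⊕ 65 = 7b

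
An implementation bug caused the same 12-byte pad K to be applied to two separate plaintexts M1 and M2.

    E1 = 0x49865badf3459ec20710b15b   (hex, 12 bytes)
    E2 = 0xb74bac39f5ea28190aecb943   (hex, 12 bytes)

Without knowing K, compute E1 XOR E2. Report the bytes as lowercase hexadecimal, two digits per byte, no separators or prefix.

fecdf79406afb6db0dfc0818

E1 ⊕ E2 = (M1 ⊕ K) ⊕ (M2 ⊕ K) = M1 ⊕ M2 — the shared key cancels under XOR.
49 ^ b7 = fe
86 ^ 4b = cd
5b ^ ac = f7
ad ^ 39 = 94
f3 ^ f5 = 06
45 ^ ea = af
9e ^ 28 = b6
c2 ^ 19 = db
07 ^ 0a = 0d
10 ^ ec = fc
b1 ^ b9 = 08
5b ^ 43 = 18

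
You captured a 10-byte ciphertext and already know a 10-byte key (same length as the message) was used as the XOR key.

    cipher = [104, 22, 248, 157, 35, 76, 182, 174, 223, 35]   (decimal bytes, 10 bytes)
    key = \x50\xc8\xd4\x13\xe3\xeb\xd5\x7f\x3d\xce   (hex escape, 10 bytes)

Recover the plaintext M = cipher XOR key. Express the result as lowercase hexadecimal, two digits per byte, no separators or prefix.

38de2c8ec0a763d1e2ed

XOR is its own inverse, so applying the key byte-wise gives the result directly.
byte 0: 68 xor 50 = 38
byte 1: 16 xor c8 = de
byte 2: f8 xor d4 = 2c
byte 3: 9d xor 13 = 8e
byte 4: 23 xor e3 = c0
byte 5: 4c xor eb = a7
byte 6: b6 xor d5 = 63
byte 7: ae xor 7f = d1
byte 8: df xor 3d = e2
byte 9: 23 xor ce = ed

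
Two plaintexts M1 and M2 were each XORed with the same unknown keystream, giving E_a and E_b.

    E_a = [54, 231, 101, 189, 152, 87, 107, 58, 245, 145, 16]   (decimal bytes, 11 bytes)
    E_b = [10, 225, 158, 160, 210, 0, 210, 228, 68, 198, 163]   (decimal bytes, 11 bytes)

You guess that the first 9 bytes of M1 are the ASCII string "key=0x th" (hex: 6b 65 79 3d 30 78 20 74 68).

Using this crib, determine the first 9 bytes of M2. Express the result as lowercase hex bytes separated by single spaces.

First, E_a ⊕ E_b = (M1 ⊕ K) ⊕ (M2 ⊕ K) = M1 ⊕ M2, so the key drops out. Then M2 = (M1 ⊕ M2) ⊕ M1 over the first 9 bytes.
byte 0: (36 ^ 0a) ^ 6b = 3c ^ 6b = 57
byte 1: (e7 ^ e1) ^ 65 = 06 ^ 65 = 63
byte 2: (65 ^ 9e) ^ 79 = fb ^ 79 = 82
byte 3: (bd ^ a0) ^ 3d = 1d ^ 3d = 20
byte 4: (98 ^ d2) ^ 30 = 4a ^ 30 = 7a
byte 5: (57 ^ 00) ^ 78 = 57 ^ 78 = 2f
byte 6: (6b ^ d2) ^ 20 = b9 ^ 20 = 99
byte 7: (3a ^ e4) ^ 74 = de ^ 74 = aa
byte 8: (f5 ^ 44) ^ 68 = b1 ^ 68 = d9

57 63 82 20 7a 2f 99 aa d9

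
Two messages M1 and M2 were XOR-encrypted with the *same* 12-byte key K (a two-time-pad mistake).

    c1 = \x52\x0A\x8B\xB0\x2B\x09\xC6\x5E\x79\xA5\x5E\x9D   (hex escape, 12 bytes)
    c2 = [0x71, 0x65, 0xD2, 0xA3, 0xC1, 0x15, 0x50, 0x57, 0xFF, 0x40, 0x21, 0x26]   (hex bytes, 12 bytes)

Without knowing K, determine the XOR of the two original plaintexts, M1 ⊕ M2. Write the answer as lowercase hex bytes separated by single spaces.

c1 ⊕ c2 = (M1 ⊕ K) ⊕ (M2 ⊕ K) = M1 ⊕ M2 — the shared key cancels under XOR.
52 ^ 71 = 23
0a ^ 65 = 6f
8b ^ d2 = 59
b0 ^ a3 = 13
2b ^ c1 = ea
09 ^ 15 = 1c
c6 ^ 50 = 96
5e ^ 57 = 09
79 ^ ff = 86
a5 ^ 40 = e5
5e ^ 21 = 7f
9d ^ 26 = bb

23 6f 59 13 ea 1c 96 09 86 e5 7f bb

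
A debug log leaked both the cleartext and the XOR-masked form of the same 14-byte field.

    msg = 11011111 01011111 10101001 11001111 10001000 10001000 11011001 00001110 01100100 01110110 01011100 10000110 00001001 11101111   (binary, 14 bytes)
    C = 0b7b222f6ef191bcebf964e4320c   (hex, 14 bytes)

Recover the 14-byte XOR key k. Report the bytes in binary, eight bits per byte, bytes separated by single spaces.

11010100 00100100 10001011 11100000 11100110 01111001 01001000 10110010 10001111 10001111 00111000 01100010 00111011 11100011

Since C = msg ⊕ k, XORing both sides with msg gives k = msg ⊕ C.
byte 0: 223 ⊕  11 = 212
byte 1:  95 ⊕ 123 =  36
byte 2: 169 ⊕  34 = 139
byte 3: 207 ⊕  47 = 224
byte 4: 136 ⊕ 110 = 230
byte 5: 136 ⊕ 241 = 121
byte 6: 217 ⊕ 145 =  72
byte 7:  14 ⊕ 188 = 178
byte 8: 100 ⊕ 235 = 143
byte 9: 118 ⊕ 249 = 143
byte 10:  92 ⊕ 100 =  56
byte 11: 134 ⊕ 228 =  98
byte 12:   9 ⊕  50 =  59
byte 13: 239 ⊕  12 = 227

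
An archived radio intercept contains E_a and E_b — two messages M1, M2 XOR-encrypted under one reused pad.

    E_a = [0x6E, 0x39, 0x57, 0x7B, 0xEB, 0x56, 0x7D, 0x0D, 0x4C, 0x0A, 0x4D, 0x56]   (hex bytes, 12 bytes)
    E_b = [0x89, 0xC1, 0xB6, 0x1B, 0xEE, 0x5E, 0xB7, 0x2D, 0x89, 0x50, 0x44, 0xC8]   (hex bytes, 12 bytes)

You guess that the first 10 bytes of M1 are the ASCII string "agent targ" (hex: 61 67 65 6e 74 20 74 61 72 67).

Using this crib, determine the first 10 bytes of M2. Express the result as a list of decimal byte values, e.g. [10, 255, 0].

First, E_a ⊕ E_b = (M1 ⊕ K) ⊕ (M2 ⊕ K) = M1 ⊕ M2, so the key drops out. Then M2 = (M1 ⊕ M2) ⊕ M1 over the first 10 bytes.
byte 0: (6e XOR 89) XOR 61 = e7 XOR 61 = 86
byte 1: (39 XOR c1) XOR 67 = f8 XOR 67 = 9f
byte 2: (57 XOR b6) XOR 65 = e1 XOR 65 = 84
byte 3: (7b XOR 1b) XOR 6e = 60 XOR 6e = 0e
byte 4: (eb XOR ee) XOR 74 = 05 XOR 74 = 71
byte 5: (56 XOR 5e) XOR 20 = 08 XOR 20 = 28
byte 6: (7d XOR b7) XOR 74 = ca XOR 74 = be
byte 7: (0d XOR 2d) XOR 61 = 20 XOR 61 = 41
byte 8: (4c XOR 89) XOR 72 = c5 XOR 72 = b7
byte 9: (0a XOR 50) XOR 67 = 5a XOR 67 = 3d

[134, 159, 132, 14, 113, 40, 190, 65, 183, 61]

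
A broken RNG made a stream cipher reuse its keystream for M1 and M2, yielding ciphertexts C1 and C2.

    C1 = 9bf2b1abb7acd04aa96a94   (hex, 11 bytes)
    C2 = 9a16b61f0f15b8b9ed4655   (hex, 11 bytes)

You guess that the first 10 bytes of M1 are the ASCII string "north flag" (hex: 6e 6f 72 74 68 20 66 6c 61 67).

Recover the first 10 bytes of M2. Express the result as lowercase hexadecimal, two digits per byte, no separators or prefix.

First, C1 ⊕ C2 = (M1 ⊕ K) ⊕ (M2 ⊕ K) = M1 ⊕ M2, so the key drops out. Then M2 = (M1 ⊕ M2) ⊕ M1 over the first 10 bytes.
byte 0: (9b xor 9a) xor 6e = 01 xor 6e = 6f
byte 1: (f2 xor 16) xor 6f = e4 xor 6f = 8b
byte 2: (b1 xor b6) xor 72 = 07 xor 72 = 75
byte 3: (ab xor 1f) xor 74 = b4 xor 74 = c0
byte 4: (b7 xor 0f) xor 68 = b8 xor 68 = d0
byte 5: (ac xor 15) xor 20 = b9 xor 20 = 99
byte 6: (d0 xor b8) xor 66 = 68 xor 66 = 0e
byte 7: (4a xor b9) xor 6c = f3 xor 6c = 9f
byte 8: (a9 xor ed) xor 61 = 44 xor 61 = 25
byte 9: (6a xor 46) xor 67 = 2c xor 67 = 4b

6f8b75c0d0990e9f254b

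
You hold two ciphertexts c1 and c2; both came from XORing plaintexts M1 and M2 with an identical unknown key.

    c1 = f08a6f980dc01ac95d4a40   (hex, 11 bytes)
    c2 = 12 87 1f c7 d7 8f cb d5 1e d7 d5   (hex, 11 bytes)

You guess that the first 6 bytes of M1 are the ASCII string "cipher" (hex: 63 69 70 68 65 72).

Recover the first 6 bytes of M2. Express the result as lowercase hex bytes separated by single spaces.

First, c1 ⊕ c2 = (M1 ⊕ K) ⊕ (M2 ⊕ K) = M1 ⊕ M2, so the key drops out. Then M2 = (M1 ⊕ M2) ⊕ M1 over the first 6 bytes.
byte 0: (f0 XOR 12) XOR 63 = e2 XOR 63 = 81
byte 1: (8a XOR 87) XOR 69 = 0d XOR 69 = 64
byte 2: (6f XOR 1f) XOR 70 = 70 XOR 70 = 00
byte 3: (98 XOR c7) XOR 68 = 5f XOR 68 = 37
byte 4: (0d XOR d7) XOR 65 = da XOR 65 = bf
byte 5: (c0 XOR 8f) XOR 72 = 4f XOR 72 = 3d

81 64 00 37 bf 3d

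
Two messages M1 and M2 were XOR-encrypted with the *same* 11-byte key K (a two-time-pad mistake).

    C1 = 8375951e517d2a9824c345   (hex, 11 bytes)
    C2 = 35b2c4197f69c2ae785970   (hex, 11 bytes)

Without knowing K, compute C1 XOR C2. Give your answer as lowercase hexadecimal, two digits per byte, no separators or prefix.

C1 ⊕ C2 = (M1 ⊕ K) ⊕ (M2 ⊕ K) = M1 ⊕ M2 — the shared key cancels under XOR.
byte 0: 83 XOR 35 = b6
byte 1: 75 XOR b2 = c7
byte 2: 95 XOR c4 = 51
byte 3: 1e XOR 19 = 07
byte 4: 51 XOR 7f = 2e
byte 5: 7d XOR 69 = 14
byte 6: 2a XOR c2 = e8
byte 7: 98 XOR ae = 36
byte 8: 24 XOR 78 = 5c
byte 9: c3 XOR 59 = 9a
byte 10: 45 XOR 70 = 35

b6c751072e14e8365c9a35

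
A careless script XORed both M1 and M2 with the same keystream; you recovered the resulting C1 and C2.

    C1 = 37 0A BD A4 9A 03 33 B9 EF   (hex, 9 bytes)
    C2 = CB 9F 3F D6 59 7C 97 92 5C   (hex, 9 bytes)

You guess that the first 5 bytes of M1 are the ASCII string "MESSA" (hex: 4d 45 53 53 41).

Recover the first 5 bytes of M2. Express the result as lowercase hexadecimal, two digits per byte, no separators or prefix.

First, C1 ⊕ C2 = (M1 ⊕ K) ⊕ (M2 ⊕ K) = M1 ⊕ M2, so the key drops out. Then M2 = (M1 ⊕ M2) ⊕ M1 over the first 5 bytes.
byte 0: (37 XOR cb) XOR 4d = fc XOR 4d = b1
byte 1: (0a XOR 9f) XOR 45 = 95 XOR 45 = d0
byte 2: (bd XOR 3f) XOR 53 = 82 XOR 53 = d1
byte 3: (a4 XOR d6) XOR 53 = 72 XOR 53 = 21
byte 4: (9a XOR 59) XOR 41 = c3 XOR 41 = 82

b1d0d12182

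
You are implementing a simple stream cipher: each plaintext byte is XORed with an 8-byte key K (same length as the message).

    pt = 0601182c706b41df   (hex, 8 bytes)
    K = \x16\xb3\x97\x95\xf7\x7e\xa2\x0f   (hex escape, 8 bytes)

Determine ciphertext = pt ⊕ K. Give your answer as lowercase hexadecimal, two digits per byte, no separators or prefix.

byte 0:   6 XOR  22 =  16
byte 1:   1 XOR 179 = 178
byte 2:  24 XOR 151 = 143
byte 3:  44 XOR 149 = 185
byte 4: 112 XOR 247 = 135
byte 5: 107 XOR 126 =  21
byte 6:  65 XOR 162 = 227
byte 7: 223 XOR  15 = 208

10b28fb98715e3d0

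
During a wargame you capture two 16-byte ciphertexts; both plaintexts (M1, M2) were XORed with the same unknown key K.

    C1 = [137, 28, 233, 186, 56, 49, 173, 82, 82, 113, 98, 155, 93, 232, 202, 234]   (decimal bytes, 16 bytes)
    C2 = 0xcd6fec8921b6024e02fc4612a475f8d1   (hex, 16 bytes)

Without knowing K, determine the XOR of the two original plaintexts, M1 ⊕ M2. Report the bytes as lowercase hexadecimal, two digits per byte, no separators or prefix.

C1 ⊕ C2 = (M1 ⊕ K) ⊕ (M2 ⊕ K) = M1 ⊕ M2 — the shared key cancels under XOR.
byte 0: 89 ⊕ cd = 44
byte 1: 1c ⊕ 6f = 73
byte 2: e9 ⊕ ec = 05
byte 3: ba ⊕ 89 = 33
byte 4: 38 ⊕ 21 = 19
byte 5: 31 ⊕ b6 = 87
byte 6: ad ⊕ 02 = af
byte 7: 52 ⊕ 4e = 1c
byte 8: 52 ⊕ 02 = 50
byte 9: 71 ⊕ fc = 8d
byte 10: 62 ⊕ 46 = 24
byte 11: 9b ⊕ 12 = 89
byte 12: 5d ⊕ a4 = f9
byte 13: e8 ⊕ 75 = 9d
byte 14: ca ⊕ f8 = 32
byte 15: ea ⊕ d1 = 3b

447305331987af1c508d2489f99d323b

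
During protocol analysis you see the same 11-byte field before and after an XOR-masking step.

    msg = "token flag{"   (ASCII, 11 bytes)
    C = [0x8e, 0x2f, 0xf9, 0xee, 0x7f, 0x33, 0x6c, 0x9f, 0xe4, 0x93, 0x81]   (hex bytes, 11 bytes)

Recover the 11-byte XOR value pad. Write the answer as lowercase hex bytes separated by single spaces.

Since C = msg ⊕ pad, XORing both sides with msg gives pad = msg ⊕ C.
74 xor 8e = fa
6f xor 2f = 40
6b xor f9 = 92
65 xor ee = 8b
6e xor 7f = 11
20 xor 33 = 13
66 xor 6c = 0a
6c xor 9f = f3
61 xor e4 = 85
67 xor 93 = f4
7b xor 81 = fa

fa 40 92 8b 11 13 0a f3 85 f4 fa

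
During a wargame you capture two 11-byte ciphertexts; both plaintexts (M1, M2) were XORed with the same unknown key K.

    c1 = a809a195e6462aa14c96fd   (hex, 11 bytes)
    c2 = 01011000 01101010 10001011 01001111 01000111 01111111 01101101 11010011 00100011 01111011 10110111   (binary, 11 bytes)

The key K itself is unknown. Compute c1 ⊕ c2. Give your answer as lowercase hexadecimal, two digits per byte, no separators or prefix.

f0632adaa13947726fed4a

c1 ⊕ c2 = (M1 ⊕ K) ⊕ (M2 ⊕ K) = M1 ⊕ M2 — the shared key cancels under XOR.
byte 0: a8 XOR 58 = f0
byte 1: 09 XOR 6a = 63
byte 2: a1 XOR 8b = 2a
byte 3: 95 XOR 4f = da
byte 4: e6 XOR 47 = a1
byte 5: 46 XOR 7f = 39
byte 6: 2a XOR 6d = 47
byte 7: a1 XOR d3 = 72
byte 8: 4c XOR 23 = 6f
byte 9: 96 XOR 7b = ed
byte 10: fd XOR b7 = 4a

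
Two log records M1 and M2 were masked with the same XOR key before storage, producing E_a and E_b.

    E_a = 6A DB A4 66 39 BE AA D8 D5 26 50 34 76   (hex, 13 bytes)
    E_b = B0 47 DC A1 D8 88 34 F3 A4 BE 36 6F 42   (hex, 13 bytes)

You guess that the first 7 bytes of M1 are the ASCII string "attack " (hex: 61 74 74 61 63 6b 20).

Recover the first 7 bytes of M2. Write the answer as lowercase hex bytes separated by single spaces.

bb e8 0c a6 82 5d be

First, E_a ⊕ E_b = (M1 ⊕ K) ⊕ (M2 ⊕ K) = M1 ⊕ M2, so the key drops out. Then M2 = (M1 ⊕ M2) ⊕ M1 over the first 7 bytes.
byte 0: (6a XOR b0) XOR 61 = da XOR 61 = bb
byte 1: (db XOR 47) XOR 74 = 9c XOR 74 = e8
byte 2: (a4 XOR dc) XOR 74 = 78 XOR 74 = 0c
byte 3: (66 XOR a1) XOR 61 = c7 XOR 61 = a6
byte 4: (39 XOR d8) XOR 63 = e1 XOR 63 = 82
byte 5: (be XOR 88) XOR 6b = 36 XOR 6b = 5d
byte 6: (aa XOR 34) XOR 20 = 9e XOR 20 = be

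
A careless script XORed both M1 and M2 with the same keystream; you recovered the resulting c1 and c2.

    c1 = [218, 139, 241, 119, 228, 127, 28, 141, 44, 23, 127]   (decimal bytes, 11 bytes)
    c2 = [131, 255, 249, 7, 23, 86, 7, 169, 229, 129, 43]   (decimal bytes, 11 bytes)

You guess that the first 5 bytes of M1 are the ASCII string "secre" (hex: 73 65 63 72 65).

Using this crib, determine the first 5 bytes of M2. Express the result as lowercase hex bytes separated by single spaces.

First, c1 ⊕ c2 = (M1 ⊕ K) ⊕ (M2 ⊕ K) = M1 ⊕ M2, so the key drops out. Then M2 = (M1 ⊕ M2) ⊕ M1 over the first 5 bytes.
byte 0: (da XOR 83) XOR 73 = 59 XOR 73 = 2a
byte 1: (8b XOR ff) XOR 65 = 74 XOR 65 = 11
byte 2: (f1 XOR f9) XOR 63 = 08 XOR 63 = 6b
byte 3: (77 XOR 07) XOR 72 = 70 XOR 72 = 02
byte 4: (e4 XOR 17) XOR 65 = f3 XOR 65 = 96

2a 11 6b 02 96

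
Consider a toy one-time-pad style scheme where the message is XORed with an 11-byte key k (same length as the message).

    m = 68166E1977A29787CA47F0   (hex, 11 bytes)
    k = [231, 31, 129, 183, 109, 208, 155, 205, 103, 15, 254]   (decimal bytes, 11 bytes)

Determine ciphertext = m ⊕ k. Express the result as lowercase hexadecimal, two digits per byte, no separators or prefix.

8f09efae1a720c4aad480e

XOR is its own inverse, so applying the key byte-wise gives the result directly.
byte 0: 68 XOR e7 = 8f
byte 1: 16 XOR 1f = 09
byte 2: 6e XOR 81 = ef
byte 3: 19 XOR b7 = ae
byte 4: 77 XOR 6d = 1a
byte 5: a2 XOR d0 = 72
byte 6: 97 XOR 9b = 0c
byte 7: 87 XOR cd = 4a
byte 8: ca XOR 67 = ad
byte 9: 47 XOR 0f = 48
byte 10: f0 XOR fe = 0e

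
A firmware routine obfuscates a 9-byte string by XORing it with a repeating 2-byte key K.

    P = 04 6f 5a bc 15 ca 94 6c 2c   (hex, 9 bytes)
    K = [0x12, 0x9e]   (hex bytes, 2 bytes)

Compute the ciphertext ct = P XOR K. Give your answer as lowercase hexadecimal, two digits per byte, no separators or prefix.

16f14822075486f23e

The 2-byte key repeats, so the effective keystream is 12 9e 12 9e 12 9e 12 9e 12.
byte 0: 04 ^ 12 = 16
byte 1: 6f ^ 9e = f1
byte 2: 5a ^ 12 = 48
byte 3: bc ^ 9e = 22
byte 4: 15 ^ 12 = 07
byte 5: ca ^ 9e = 54
byte 6: 94 ^ 12 = 86
byte 7: 6c ^ 9e = f2
byte 8: 2c ^ 12 = 3e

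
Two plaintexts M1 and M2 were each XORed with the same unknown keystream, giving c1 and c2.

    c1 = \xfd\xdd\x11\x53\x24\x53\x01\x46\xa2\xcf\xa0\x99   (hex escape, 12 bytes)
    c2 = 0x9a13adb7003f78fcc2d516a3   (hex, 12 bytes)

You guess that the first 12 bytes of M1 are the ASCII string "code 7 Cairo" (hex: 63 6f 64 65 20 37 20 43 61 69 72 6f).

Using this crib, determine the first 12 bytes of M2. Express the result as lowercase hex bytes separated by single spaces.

First, c1 ⊕ c2 = (M1 ⊕ K) ⊕ (M2 ⊕ K) = M1 ⊕ M2, so the key drops out. Then M2 = (M1 ⊕ M2) ⊕ M1 over the first 12 bytes.
byte 0: (fd XOR 9a) XOR 63 = 67 XOR 63 = 04
byte 1: (dd XOR 13) XOR 6f = ce XOR 6f = a1
byte 2: (11 XOR ad) XOR 64 = bc XOR 64 = d8
byte 3: (53 XOR b7) XOR 65 = e4 XOR 65 = 81
byte 4: (24 XOR 00) XOR 20 = 24 XOR 20 = 04
byte 5: (53 XOR 3f) XOR 37 = 6c XOR 37 = 5b
byte 6: (01 XOR 78) XOR 20 = 79 XOR 20 = 59
byte 7: (46 XOR fc) XOR 43 = ba XOR 43 = f9
byte 8: (a2 XOR c2) XOR 61 = 60 XOR 61 = 01
byte 9: (cf XOR d5) XOR 69 = 1a XOR 69 = 73
byte 10: (a0 XOR 16) XOR 72 = b6 XOR 72 = c4
byte 11: (99 XOR a3) XOR 6f = 3a XOR 6f = 55

04 a1 d8 81 04 5b 59 f9 01 73 c4 55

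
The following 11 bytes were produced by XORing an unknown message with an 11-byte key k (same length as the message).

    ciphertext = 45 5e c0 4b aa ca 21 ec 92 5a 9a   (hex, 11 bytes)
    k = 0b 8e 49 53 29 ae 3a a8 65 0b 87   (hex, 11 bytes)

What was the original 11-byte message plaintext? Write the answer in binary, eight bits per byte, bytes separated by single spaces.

01001110 11010000 10001001 00011000 10000011 01100100 00011011 01000100 11110111 01010001 00011101

XOR is its own inverse, so applying the key byte-wise gives the result directly.
45 ^ 0b = 4e
5e ^ 8e = d0
c0 ^ 49 = 89
4b ^ 53 = 18
aa ^ 29 = 83
ca ^ ae = 64
21 ^ 3a = 1b
ec ^ a8 = 44
92 ^ 65 = f7
5a ^ 0b = 51
9a ^ 87 = 1d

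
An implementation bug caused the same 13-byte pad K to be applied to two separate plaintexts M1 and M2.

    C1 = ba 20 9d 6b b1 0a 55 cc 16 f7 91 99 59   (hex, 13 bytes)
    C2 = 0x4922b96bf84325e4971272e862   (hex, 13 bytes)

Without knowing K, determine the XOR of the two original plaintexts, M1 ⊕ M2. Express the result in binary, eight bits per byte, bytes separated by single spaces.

C1 ⊕ C2 = (M1 ⊕ K) ⊕ (M2 ⊕ K) = M1 ⊕ M2 — the shared key cancels under XOR.
byte 0: ba ^ 49 = f3
byte 1: 20 ^ 22 = 02
byte 2: 9d ^ b9 = 24
byte 3: 6b ^ 6b = 00
byte 4: b1 ^ f8 = 49
byte 5: 0a ^ 43 = 49
byte 6: 55 ^ 25 = 70
byte 7: cc ^ e4 = 28
byte 8: 16 ^ 97 = 81
byte 9: f7 ^ 12 = e5
byte 10: 91 ^ 72 = e3
byte 11: 99 ^ e8 = 71
byte 12: 59 ^ 62 = 3b

11110011 00000010 00100100 00000000 01001001 01001001 01110000 00101000 10000001 11100101 11100011 01110001 00111011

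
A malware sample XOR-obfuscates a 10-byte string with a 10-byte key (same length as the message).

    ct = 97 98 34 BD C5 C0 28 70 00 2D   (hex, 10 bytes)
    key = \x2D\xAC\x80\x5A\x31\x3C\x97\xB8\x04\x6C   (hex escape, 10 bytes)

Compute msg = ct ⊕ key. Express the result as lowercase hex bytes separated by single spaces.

ba 34 b4 e7 f4 fc bf c8 04 41

XOR is its own inverse, so applying the key byte-wise gives the result directly.
97 xor 2d = ba
98 xor ac = 34
34 xor 80 = b4
bd xor 5a = e7
c5 xor 31 = f4
c0 xor 3c = fc
28 xor 97 = bf
70 xor b8 = c8
00 xor 04 = 04
2d xor 6c = 41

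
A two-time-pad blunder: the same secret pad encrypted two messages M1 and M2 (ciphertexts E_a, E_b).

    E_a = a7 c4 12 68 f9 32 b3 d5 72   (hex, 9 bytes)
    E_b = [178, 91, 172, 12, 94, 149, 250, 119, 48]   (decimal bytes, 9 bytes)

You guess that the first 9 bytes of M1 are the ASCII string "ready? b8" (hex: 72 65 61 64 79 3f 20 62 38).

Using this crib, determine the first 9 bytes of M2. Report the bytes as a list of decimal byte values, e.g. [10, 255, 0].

[103, 250, 223, 0, 222, 152, 105, 192, 122]

First, E_a ⊕ E_b = (M1 ⊕ K) ⊕ (M2 ⊕ K) = M1 ⊕ M2, so the key drops out. Then M2 = (M1 ⊕ M2) ⊕ M1 over the first 9 bytes.
byte 0: (a7 XOR b2) XOR 72 = 15 XOR 72 = 67
byte 1: (c4 XOR 5b) XOR 65 = 9f XOR 65 = fa
byte 2: (12 XOR ac) XOR 61 = be XOR 61 = df
byte 3: (68 XOR 0c) XOR 64 = 64 XOR 64 = 00
byte 4: (f9 XOR 5e) XOR 79 = a7 XOR 79 = de
byte 5: (32 XOR 95) XOR 3f = a7 XOR 3f = 98
byte 6: (b3 XOR fa) XOR 20 = 49 XOR 20 = 69
byte 7: (d5 XOR 77) XOR 62 = a2 XOR 62 = c0
byte 8: (72 XOR 30) XOR 38 = 42 XOR 38 = 7a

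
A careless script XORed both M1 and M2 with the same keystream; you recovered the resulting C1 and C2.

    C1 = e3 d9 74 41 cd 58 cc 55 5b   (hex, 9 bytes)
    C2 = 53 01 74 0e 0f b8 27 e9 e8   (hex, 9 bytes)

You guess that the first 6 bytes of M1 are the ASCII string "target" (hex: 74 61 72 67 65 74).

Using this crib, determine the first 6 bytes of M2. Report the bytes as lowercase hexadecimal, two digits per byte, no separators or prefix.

First, C1 ⊕ C2 = (M1 ⊕ K) ⊕ (M2 ⊕ K) = M1 ⊕ M2, so the key drops out. Then M2 = (M1 ⊕ M2) ⊕ M1 over the first 6 bytes.
byte 0: (e3 ⊕ 53) ⊕ 74 = b0 ⊕ 74 = c4
byte 1: (d9 ⊕ 01) ⊕ 61 = d8 ⊕ 61 = b9
byte 2: (74 ⊕ 74) ⊕ 72 = 00 ⊕ 72 = 72
byte 3: (41 ⊕ 0e) ⊕ 67 = 4f ⊕ 67 = 28
byte 4: (cd ⊕ 0f) ⊕ 65 = c2 ⊕ 65 = a7
byte 5: (58 ⊕ b8) ⊕ 74 = e0 ⊕ 74 = 94

c4b97228a794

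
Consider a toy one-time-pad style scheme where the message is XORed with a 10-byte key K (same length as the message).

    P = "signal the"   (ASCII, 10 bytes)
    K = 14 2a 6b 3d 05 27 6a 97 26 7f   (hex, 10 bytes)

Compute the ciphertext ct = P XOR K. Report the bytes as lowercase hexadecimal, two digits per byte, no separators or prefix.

XOR is its own inverse, so applying the key byte-wise gives the result directly.
byte 0: 73 XOR 14 = 67
byte 1: 69 XOR 2a = 43
byte 2: 67 XOR 6b = 0c
byte 3: 6e XOR 3d = 53
byte 4: 61 XOR 05 = 64
byte 5: 6c XOR 27 = 4b
byte 6: 20 XOR 6a = 4a
byte 7: 74 XOR 97 = e3
byte 8: 68 XOR 26 = 4e
byte 9: 65 XOR 7f = 1a

67430c53644b4ae34e1a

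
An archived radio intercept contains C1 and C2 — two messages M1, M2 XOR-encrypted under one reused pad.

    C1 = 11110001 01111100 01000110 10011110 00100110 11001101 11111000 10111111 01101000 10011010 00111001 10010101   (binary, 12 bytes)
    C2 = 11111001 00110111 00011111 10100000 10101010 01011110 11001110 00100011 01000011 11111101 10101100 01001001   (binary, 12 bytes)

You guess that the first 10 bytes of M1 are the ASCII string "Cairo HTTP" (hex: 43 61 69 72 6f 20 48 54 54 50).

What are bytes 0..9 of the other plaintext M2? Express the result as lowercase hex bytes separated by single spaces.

First, C1 ⊕ C2 = (M1 ⊕ K) ⊕ (M2 ⊕ K) = M1 ⊕ M2, so the key drops out. Then M2 = (M1 ⊕ M2) ⊕ M1 over the first 10 bytes.
byte 0: (f1 xor f9) xor 43 = 08 xor 43 = 4b
byte 1: (7c xor 37) xor 61 = 4b xor 61 = 2a
byte 2: (46 xor 1f) xor 69 = 59 xor 69 = 30
byte 3: (9e xor a0) xor 72 = 3e xor 72 = 4c
byte 4: (26 xor aa) xor 6f = 8c xor 6f = e3
byte 5: (cd xor 5e) xor 20 = 93 xor 20 = b3
byte 6: (f8 xor ce) xor 48 = 36 xor 48 = 7e
byte 7: (bf xor 23) xor 54 = 9c xor 54 = c8
byte 8: (68 xor 43) xor 54 = 2b xor 54 = 7f
byte 9: (9a xor fd) xor 50 = 67 xor 50 = 37

4b 2a 30 4c e3 b3 7e c8 7f 37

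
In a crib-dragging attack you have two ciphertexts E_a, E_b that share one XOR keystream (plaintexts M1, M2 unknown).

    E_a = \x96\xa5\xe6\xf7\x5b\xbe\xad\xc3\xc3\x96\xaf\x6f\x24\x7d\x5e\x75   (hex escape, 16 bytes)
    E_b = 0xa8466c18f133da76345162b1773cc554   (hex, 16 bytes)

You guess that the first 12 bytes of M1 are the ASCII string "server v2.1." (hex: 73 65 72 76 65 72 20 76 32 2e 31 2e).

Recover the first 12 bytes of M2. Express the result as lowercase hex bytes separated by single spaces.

4d 86 f8 99 cf ff 57 c3 c5 e9 fc f0

First, E_a ⊕ E_b = (M1 ⊕ K) ⊕ (M2 ⊕ K) = M1 ⊕ M2, so the key drops out. Then M2 = (M1 ⊕ M2) ⊕ M1 over the first 12 bytes.
byte 0: (96 XOR a8) XOR 73 = 3e XOR 73 = 4d
byte 1: (a5 XOR 46) XOR 65 = e3 XOR 65 = 86
byte 2: (e6 XOR 6c) XOR 72 = 8a XOR 72 = f8
byte 3: (f7 XOR 18) XOR 76 = ef XOR 76 = 99
byte 4: (5b XOR f1) XOR 65 = aa XOR 65 = cf
byte 5: (be XOR 33) XOR 72 = 8d XOR 72 = ff
byte 6: (ad XOR da) XOR 20 = 77 XOR 20 = 57
byte 7: (c3 XOR 76) XOR 76 = b5 XOR 76 = c3
byte 8: (c3 XOR 34) XOR 32 = f7 XOR 32 = c5
byte 9: (96 XOR 51) XOR 2e = c7 XOR 2e = e9
byte 10: (af XOR 62) XOR 31 = cd XOR 31 = fc
byte 11: (6f XOR b1) XOR 2e = de XOR 2e = f0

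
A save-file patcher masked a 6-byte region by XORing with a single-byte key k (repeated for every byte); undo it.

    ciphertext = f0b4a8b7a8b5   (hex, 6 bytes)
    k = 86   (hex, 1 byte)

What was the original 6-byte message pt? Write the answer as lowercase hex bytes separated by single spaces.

The 1-byte key repeats, so the effective keystream is 86 86 86 86 86 86.
byte 0: 240 ⊕ 134 = 118
byte 1: 180 ⊕ 134 =  50
byte 2: 168 ⊕ 134 =  46
byte 3: 183 ⊕ 134 =  49
byte 4: 168 ⊕ 134 =  46
byte 5: 181 ⊕ 134 =  51

76 32 2e 31 2e 33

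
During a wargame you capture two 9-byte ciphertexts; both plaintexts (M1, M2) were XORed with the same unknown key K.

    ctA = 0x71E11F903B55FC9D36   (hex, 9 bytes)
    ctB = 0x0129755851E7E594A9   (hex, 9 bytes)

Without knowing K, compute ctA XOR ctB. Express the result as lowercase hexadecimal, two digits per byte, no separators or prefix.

70c86ac86ab219099f

ctA ⊕ ctB = (M1 ⊕ K) ⊕ (M2 ⊕ K) = M1 ⊕ M2 — the shared key cancels under XOR.
71 ^ 01 = 70
e1 ^ 29 = c8
1f ^ 75 = 6a
90 ^ 58 = c8
3b ^ 51 = 6a
55 ^ e7 = b2
fc ^ e5 = 19
9d ^ 94 = 09
36 ^ a9 = 9f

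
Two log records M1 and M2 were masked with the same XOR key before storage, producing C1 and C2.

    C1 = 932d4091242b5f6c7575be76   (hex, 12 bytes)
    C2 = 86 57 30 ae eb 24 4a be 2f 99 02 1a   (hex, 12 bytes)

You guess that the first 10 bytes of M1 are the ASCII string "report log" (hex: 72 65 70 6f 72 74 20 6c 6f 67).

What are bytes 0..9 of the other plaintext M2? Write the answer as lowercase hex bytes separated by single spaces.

First, C1 ⊕ C2 = (M1 ⊕ K) ⊕ (M2 ⊕ K) = M1 ⊕ M2, so the key drops out. Then M2 = (M1 ⊕ M2) ⊕ M1 over the first 10 bytes.
byte 0: (93 ⊕ 86) ⊕ 72 = 15 ⊕ 72 = 67
byte 1: (2d ⊕ 57) ⊕ 65 = 7a ⊕ 65 = 1f
byte 2: (40 ⊕ 30) ⊕ 70 = 70 ⊕ 70 = 00
byte 3: (91 ⊕ ae) ⊕ 6f = 3f ⊕ 6f = 50
byte 4: (24 ⊕ eb) ⊕ 72 = cf ⊕ 72 = bd
byte 5: (2b ⊕ 24) ⊕ 74 = 0f ⊕ 74 = 7b
byte 6: (5f ⊕ 4a) ⊕ 20 = 15 ⊕ 20 = 35
byte 7: (6c ⊕ be) ⊕ 6c = d2 ⊕ 6c = be
byte 8: (75 ⊕ 2f) ⊕ 6f = 5a ⊕ 6f = 35
byte 9: (75 ⊕ 99) ⊕ 67 = ec ⊕ 67 = 8b

67 1f 00 50 bd 7b 35 be 35 8b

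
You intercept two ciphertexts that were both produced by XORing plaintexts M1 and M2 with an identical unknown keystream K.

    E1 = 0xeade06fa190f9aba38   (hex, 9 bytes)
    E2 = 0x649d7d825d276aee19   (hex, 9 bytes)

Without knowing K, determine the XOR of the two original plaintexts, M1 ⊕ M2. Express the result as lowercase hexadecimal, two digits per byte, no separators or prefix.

8e437b784428f05421

E1 ⊕ E2 = (M1 ⊕ K) ⊕ (M2 ⊕ K) = M1 ⊕ M2 — the shared key cancels under XOR.
ea ^ 64 = 8e
de ^ 9d = 43
06 ^ 7d = 7b
fa ^ 82 = 78
19 ^ 5d = 44
0f ^ 27 = 28
9a ^ 6a = f0
ba ^ ee = 54
38 ^ 19 = 21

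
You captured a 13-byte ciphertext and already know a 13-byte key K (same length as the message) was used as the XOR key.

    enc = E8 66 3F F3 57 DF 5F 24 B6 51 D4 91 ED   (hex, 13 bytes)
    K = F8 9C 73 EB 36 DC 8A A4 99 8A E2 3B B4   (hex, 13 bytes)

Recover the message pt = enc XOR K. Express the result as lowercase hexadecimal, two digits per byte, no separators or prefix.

XOR is its own inverse, so applying the key byte-wise gives the result directly.
232 XOR 248 =  16
102 XOR 156 = 250
 63 XOR 115 =  76
243 XOR 235 =  24
 87 XOR  54 =  97
223 XOR 220 =   3
 95 XOR 138 = 213
 36 XOR 164 = 128
182 XOR 153 =  47
 81 XOR 138 = 219
212 XOR 226 =  54
145 XOR  59 = 170
237 XOR 180 =  89

10fa4c186103d5802fdb36aa59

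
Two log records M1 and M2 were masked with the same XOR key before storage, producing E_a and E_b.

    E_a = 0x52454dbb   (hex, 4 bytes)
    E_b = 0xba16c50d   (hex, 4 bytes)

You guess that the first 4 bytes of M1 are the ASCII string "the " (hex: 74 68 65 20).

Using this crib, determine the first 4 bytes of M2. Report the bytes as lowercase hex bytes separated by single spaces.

9c 3b ed 96

First, E_a ⊕ E_b = (M1 ⊕ K) ⊕ (M2 ⊕ K) = M1 ⊕ M2, so the key drops out. Then M2 = (M1 ⊕ M2) ⊕ M1 over the first 4 bytes.
byte 0: (52 ^ ba) ^ 74 = e8 ^ 74 = 9c
byte 1: (45 ^ 16) ^ 68 = 53 ^ 68 = 3b
byte 2: (4d ^ c5) ^ 65 = 88 ^ 65 = ed
byte 3: (bb ^ 0d) ^ 20 = b6 ^ 20 = 96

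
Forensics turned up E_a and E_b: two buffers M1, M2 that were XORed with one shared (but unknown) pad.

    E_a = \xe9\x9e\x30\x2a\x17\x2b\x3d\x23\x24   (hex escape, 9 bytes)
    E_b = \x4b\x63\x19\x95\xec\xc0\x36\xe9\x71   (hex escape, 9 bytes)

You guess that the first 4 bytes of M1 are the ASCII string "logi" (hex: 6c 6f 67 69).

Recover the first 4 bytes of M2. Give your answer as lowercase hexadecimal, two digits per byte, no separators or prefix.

First, E_a ⊕ E_b = (M1 ⊕ K) ⊕ (M2 ⊕ K) = M1 ⊕ M2, so the key drops out. Then M2 = (M1 ⊕ M2) ⊕ M1 over the first 4 bytes.
byte 0: (e9 XOR 4b) XOR 6c = a2 XOR 6c = ce
byte 1: (9e XOR 63) XOR 6f = fd XOR 6f = 92
byte 2: (30 XOR 19) XOR 67 = 29 XOR 67 = 4e
byte 3: (2a XOR 95) XOR 69 = bf XOR 69 = d6

ce924ed6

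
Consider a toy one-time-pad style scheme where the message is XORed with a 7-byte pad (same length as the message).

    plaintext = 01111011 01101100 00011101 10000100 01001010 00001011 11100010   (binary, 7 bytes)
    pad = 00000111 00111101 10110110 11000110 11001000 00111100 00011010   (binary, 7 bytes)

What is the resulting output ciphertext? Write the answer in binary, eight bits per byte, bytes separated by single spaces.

01111011 XOR 00000111 = 01111100
01101100 XOR 00111101 = 01010001
00011101 XOR 10110110 = 10101011
10000100 XOR 11000110 = 01000010
01001010 XOR 11001000 = 10000010
00001011 XOR 00111100 = 00110111
11100010 XOR 00011010 = 11111000

01111100 01010001 10101011 01000010 10000010 00110111 11111000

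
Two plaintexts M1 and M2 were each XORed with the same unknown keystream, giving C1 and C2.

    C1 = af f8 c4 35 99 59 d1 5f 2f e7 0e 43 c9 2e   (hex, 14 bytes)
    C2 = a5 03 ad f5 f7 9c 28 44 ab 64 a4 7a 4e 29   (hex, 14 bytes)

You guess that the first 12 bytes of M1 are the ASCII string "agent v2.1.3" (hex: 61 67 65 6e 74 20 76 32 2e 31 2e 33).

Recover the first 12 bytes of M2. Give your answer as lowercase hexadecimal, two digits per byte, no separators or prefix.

First, C1 ⊕ C2 = (M1 ⊕ K) ⊕ (M2 ⊕ K) = M1 ⊕ M2, so the key drops out. Then M2 = (M1 ⊕ M2) ⊕ M1 over the first 12 bytes.
byte 0: (af xor a5) xor 61 = 0a xor 61 = 6b
byte 1: (f8 xor 03) xor 67 = fb xor 67 = 9c
byte 2: (c4 xor ad) xor 65 = 69 xor 65 = 0c
byte 3: (35 xor f5) xor 6e = c0 xor 6e = ae
byte 4: (99 xor f7) xor 74 = 6e xor 74 = 1a
byte 5: (59 xor 9c) xor 20 = c5 xor 20 = e5
byte 6: (d1 xor 28) xor 76 = f9 xor 76 = 8f
byte 7: (5f xor 44) xor 32 = 1b xor 32 = 29
byte 8: (2f xor ab) xor 2e = 84 xor 2e = aa
byte 9: (e7 xor 64) xor 31 = 83 xor 31 = b2
byte 10: (0e xor a4) xor 2e = aa xor 2e = 84
byte 11: (43 xor 7a) xor 33 = 39 xor 33 = 0a

6b9c0cae1ae58f29aab2840a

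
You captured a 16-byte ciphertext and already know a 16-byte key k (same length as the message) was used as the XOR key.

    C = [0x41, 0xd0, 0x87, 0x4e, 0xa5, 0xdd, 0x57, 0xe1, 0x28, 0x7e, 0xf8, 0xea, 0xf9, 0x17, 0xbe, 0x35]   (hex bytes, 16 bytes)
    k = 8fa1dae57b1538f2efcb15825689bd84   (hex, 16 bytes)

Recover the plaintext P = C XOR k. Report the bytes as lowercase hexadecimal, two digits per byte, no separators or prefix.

XOR is its own inverse, so applying the key byte-wise gives the result directly.
41 XOR 8f = ce
d0 XOR a1 = 71
87 XOR da = 5d
4e XOR e5 = ab
a5 XOR 7b = de
dd XOR 15 = c8
57 XOR 38 = 6f
e1 XOR f2 = 13
28 XOR ef = c7
7e XOR cb = b5
f8 XOR 15 = ed
ea XOR 82 = 68
f9 XOR 56 = af
17 XOR 89 = 9e
be XOR bd = 03
35 XOR 84 = b1

ce715dabdec86f13c7b5ed68af9e03b1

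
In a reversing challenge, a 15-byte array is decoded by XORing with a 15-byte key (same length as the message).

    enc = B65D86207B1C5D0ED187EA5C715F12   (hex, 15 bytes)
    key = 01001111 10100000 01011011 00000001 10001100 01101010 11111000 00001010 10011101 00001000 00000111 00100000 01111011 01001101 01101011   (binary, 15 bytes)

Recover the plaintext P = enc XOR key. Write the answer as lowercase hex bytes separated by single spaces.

XOR is its own inverse, so applying the key byte-wise gives the result directly.
182 XOR  79 = 249
 93 XOR 160 = 253
134 XOR  91 = 221
 32 XOR   1 =  33
123 XOR 140 = 247
 28 XOR 106 = 118
 93 XOR 248 = 165
 14 XOR  10 =   4
209 XOR 157 =  76
135 XOR   8 = 143
234 XOR   7 = 237
 92 XOR  32 = 124
113 XOR 123 =  10
 95 XOR  77 =  18
 18 XOR 107 = 121

f9 fd dd 21 f7 76 a5 04 4c 8f ed 7c 0a 12 79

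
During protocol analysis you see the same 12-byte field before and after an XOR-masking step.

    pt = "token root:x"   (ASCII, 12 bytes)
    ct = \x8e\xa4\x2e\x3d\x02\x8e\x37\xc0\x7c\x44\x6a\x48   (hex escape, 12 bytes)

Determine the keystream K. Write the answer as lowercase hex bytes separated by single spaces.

Since ct = pt ⊕ K, XORing both sides with pt gives K = pt ⊕ ct.
byte 0: 74 XOR 8e = fa
byte 1: 6f XOR a4 = cb
byte 2: 6b XOR 2e = 45
byte 3: 65 XOR 3d = 58
byte 4: 6e XOR 02 = 6c
byte 5: 20 XOR 8e = ae
byte 6: 72 XOR 37 = 45
byte 7: 6f XOR c0 = af
byte 8: 6f XOR 7c = 13
byte 9: 74 XOR 44 = 30
byte 10: 3a XOR 6a = 50
byte 11: 78 XOR 48 = 30

fa cb 45 58 6c ae 45 af 13 30 50 30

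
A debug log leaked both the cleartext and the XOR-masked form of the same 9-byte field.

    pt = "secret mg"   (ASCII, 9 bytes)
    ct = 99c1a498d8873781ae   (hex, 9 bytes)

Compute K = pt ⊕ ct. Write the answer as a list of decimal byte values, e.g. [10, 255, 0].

Since ct = pt ⊕ K, XORing both sides with pt gives K = pt ⊕ ct.
byte 0: 73 xor 99 = ea
byte 1: 65 xor c1 = a4
byte 2: 63 xor a4 = c7
byte 3: 72 xor 98 = ea
byte 4: 65 xor d8 = bd
byte 5: 74 xor 87 = f3
byte 6: 20 xor 37 = 17
byte 7: 6d xor 81 = ec
byte 8: 67 xor ae = c9

[234, 164, 199, 234, 189, 243, 23, 236, 201]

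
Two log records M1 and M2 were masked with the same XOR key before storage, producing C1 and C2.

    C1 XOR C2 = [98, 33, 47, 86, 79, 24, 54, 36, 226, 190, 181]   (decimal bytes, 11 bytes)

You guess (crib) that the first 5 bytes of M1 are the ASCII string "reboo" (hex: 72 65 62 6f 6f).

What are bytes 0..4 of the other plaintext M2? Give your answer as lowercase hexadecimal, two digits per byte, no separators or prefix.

Since C1 ⊕ C2 = M1 ⊕ M2, XORing with the guessed M1 bytes yields the corresponding M2 bytes: M2 = (C1 ⊕ C2) ⊕ M1.
62 ^ 72 = 10
21 ^ 65 = 44
2f ^ 62 = 4d
56 ^ 6f = 39
4f ^ 6f = 20

10444d3920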